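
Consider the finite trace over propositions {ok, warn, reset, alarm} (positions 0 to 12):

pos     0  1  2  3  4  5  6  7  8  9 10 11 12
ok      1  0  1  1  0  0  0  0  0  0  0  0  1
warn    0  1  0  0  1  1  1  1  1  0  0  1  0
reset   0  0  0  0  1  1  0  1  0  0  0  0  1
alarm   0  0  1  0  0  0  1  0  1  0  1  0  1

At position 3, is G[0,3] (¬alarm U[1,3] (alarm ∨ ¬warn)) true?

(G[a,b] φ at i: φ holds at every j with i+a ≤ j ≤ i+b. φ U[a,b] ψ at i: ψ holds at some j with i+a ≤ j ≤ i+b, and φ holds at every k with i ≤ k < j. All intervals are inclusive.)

False

Check (¬alarm U[1,3] (alarm ∨ ¬warn)) at every j in [3,6]:
  j=3: holds
  j=4: holds
  j=5: holds
  j=6: fails
Fails at j=6 → formula fails.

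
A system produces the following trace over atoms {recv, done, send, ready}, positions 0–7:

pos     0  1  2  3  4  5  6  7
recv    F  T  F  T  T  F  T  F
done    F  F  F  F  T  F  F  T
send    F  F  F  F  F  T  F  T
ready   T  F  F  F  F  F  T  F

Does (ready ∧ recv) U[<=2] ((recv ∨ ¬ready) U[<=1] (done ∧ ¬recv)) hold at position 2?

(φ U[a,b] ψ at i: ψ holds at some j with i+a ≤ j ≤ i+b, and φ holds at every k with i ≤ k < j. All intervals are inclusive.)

Need some j in [2,4] with ((recv ∨ ¬ready) U[<=1] (done ∧ ¬recv)), and (ready ∧ recv) at every k in [2,j-1].
  j=2: ((recv ∨ ¬ready) U[<=1] (done ∧ ¬recv)) — fails.
  j=3: ((recv ∨ ¬ready) U[<=1] (done ∧ ¬recv)) — fails.
  j=4: ((recv ∨ ¬ready) U[<=1] (done ∧ ¬recv)) — fails.
No j in the window works → until fails.

False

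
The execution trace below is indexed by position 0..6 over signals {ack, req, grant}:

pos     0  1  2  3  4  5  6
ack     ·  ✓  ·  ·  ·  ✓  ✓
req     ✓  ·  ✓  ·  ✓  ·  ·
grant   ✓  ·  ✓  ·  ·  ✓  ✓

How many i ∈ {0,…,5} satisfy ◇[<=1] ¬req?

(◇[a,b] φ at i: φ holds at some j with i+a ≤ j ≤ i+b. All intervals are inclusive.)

Evaluate at each i in [0,5]:
  i=0: ✓ (witness j=1)
  i=1: ✓ (witness j=1)
  i=2: ✓ (witness j=3)
  i=3: ✓ (witness j=3)
  i=4: ✓ (witness j=5)
  i=5: ✓ (witness j=5)
Positions where it holds: {0, 1, 2, 3, 4, 5} → 6.

6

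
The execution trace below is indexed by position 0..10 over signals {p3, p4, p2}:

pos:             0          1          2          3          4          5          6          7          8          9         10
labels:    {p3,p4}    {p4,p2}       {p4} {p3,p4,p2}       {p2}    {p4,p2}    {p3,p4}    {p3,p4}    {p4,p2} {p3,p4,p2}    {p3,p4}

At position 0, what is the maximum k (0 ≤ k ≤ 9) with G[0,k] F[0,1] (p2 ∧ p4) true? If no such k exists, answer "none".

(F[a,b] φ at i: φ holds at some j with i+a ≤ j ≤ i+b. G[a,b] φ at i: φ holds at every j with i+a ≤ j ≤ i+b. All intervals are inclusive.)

5

F[0,1] (p2 ∧ p4) must hold from j=0 onward; find where it first fails.
  j=0: holds
  j=1: holds
  j=2: holds
  j=3: holds
  j=4: holds
  j=5: holds
  j=6: fails
Holds on [0,5], so largest k = 5.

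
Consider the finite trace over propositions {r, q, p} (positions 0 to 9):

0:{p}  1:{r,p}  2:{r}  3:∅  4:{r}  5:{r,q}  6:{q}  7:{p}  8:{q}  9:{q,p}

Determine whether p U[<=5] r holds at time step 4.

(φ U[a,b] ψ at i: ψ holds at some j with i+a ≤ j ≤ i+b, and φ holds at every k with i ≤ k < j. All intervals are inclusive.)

Yes

Need some j in [4,9] with r, and p at every k in [4,j-1].
  j=4: r holds; no prefix to check → satisfied.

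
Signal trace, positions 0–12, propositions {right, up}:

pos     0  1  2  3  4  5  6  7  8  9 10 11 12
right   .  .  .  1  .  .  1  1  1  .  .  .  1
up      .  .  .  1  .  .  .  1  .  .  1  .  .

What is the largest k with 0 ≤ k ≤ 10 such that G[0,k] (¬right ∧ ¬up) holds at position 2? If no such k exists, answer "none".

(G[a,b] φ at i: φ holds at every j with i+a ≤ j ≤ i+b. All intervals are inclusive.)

(¬right ∧ ¬up) must hold from j=2 onward; find where it first fails.
  j=2: holds
  j=3: fails
Holds on [2,2], so largest k = 0.

0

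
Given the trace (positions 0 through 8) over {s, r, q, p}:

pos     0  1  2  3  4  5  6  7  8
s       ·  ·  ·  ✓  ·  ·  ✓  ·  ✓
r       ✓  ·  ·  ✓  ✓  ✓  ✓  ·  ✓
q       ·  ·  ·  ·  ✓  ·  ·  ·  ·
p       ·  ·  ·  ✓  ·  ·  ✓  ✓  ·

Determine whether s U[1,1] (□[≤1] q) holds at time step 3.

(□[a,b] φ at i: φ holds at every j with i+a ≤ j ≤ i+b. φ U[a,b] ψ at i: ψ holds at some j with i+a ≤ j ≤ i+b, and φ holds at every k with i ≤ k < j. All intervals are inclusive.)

No

Need some j in [4,4] with □[≤1] q, and s at every k in [3,j-1].
  j=4: □[≤1] q — fails at 5.
No j in the window works → until fails.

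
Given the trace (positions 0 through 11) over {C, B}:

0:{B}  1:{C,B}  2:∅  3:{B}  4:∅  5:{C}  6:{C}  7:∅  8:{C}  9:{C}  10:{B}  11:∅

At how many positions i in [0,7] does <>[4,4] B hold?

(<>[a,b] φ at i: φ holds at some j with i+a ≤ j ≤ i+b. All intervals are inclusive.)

1

Evaluate at each i in [0,7]:
  i=0: ✗ (none in [4,4])
  i=1: ✗ (none in [5,5])
  i=2: ✗ (none in [6,6])
  i=3: ✗ (none in [7,7])
  i=4: ✗ (none in [8,8])
  i=5: ✗ (none in [9,9])
  i=6: ✓ (witness j=10)
  i=7: ✗ (none in [11,11])
Positions where it holds: {6} → 1.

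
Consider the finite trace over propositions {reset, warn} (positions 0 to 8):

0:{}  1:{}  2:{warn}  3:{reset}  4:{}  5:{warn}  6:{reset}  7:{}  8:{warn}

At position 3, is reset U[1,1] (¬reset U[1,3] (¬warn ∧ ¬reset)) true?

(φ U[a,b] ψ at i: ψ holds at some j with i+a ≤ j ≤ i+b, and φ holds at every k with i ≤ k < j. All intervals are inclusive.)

Does not hold

Need some j in [4,4] with (¬reset U[1,3] (¬warn ∧ ¬reset)), and reset at every k in [3,j-1].
  j=4: (¬reset U[1,3] (¬warn ∧ ¬reset)) — fails.
No j in the window works → until fails.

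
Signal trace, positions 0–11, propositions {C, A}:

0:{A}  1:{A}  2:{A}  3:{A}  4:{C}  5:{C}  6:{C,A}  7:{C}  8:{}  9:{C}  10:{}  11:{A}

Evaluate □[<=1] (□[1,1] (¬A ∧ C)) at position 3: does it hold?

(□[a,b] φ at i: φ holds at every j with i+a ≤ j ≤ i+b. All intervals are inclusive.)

Check □[1,1] (¬A ∧ C) at every j in [3,4]:
  j=3: holds on [4,4]
  j=4: holds on [5,5]
All positions satisfy it → formula holds.

Yes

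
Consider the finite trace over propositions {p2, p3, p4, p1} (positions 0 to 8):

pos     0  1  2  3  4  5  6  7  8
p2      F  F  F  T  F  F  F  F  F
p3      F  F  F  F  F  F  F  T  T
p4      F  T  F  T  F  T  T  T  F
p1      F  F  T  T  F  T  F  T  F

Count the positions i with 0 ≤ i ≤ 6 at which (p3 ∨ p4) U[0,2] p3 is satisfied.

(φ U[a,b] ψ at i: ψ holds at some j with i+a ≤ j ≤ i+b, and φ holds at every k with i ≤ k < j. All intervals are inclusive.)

2

Evaluate at each i in [0,6]:
  i=0: ✗ (no rhs in [0,2])
  i=1: ✗ (no rhs in [1,3])
  i=2: ✗ (no rhs in [2,4])
  i=3: ✗ (no rhs in [3,5])
  i=4: ✗ (no rhs in [4,6])
  i=5: ✓ (rhs at j=7; lhs holds on [5,6])
  i=6: ✓ (rhs at j=7; lhs holds on [6,6])
Positions where it holds: {5, 6} → 2.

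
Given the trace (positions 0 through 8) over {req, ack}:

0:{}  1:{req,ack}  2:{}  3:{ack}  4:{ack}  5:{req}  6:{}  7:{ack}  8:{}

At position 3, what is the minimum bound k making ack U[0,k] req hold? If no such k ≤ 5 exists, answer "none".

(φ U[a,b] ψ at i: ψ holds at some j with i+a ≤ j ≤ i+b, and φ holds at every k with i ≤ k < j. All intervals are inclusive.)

2

Need earliest j ≥ 3 with req, and ack at every k in [3,j-1].
  j=3: rhs fails.
  j=4: rhs fails.
  j=5: rhs holds; lhs holds on [3,4]. k = 2.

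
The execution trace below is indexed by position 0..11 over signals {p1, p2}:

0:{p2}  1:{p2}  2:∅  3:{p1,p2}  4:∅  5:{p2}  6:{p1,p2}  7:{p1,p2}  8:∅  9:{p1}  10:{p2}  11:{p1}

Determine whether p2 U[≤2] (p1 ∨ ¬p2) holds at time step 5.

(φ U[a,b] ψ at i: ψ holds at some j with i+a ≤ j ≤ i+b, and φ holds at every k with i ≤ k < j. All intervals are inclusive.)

True

Need some j in [5,7] with (p1 ∨ ¬p2), and p2 at every k in [5,j-1].
  j=5: (p1 ∨ ¬p2) false.
  j=6: (p1 ∨ ¬p2) holds; p2 holds at every k in [5,5] → satisfied.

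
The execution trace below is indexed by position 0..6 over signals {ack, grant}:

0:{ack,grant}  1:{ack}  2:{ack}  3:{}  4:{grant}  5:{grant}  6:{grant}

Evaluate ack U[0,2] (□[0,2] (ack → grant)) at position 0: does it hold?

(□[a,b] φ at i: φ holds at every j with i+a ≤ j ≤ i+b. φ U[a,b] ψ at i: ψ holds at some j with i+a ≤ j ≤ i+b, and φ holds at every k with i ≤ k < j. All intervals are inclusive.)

False

Need some j in [0,2] with □[0,2] (ack → grant), and ack at every k in [0,j-1].
  j=0: □[0,2] (ack → grant) — fails at 1.
  j=1: □[0,2] (ack → grant) — fails at 1.
  j=2: □[0,2] (ack → grant) — fails at 2.
No j in the window works → until fails.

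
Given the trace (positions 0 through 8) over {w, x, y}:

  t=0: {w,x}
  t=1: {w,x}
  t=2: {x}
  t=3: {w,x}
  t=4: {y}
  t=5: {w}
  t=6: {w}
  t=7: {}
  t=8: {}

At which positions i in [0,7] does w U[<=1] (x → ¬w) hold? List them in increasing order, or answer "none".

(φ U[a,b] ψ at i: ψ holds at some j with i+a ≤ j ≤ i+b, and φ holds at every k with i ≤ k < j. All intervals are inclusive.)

1, 2, 3, 4, 5, 6, 7

Evaluate at each i in [0,7]:
  i=0: ✗ (no rhs in [0,1])
  i=1: ✓ (rhs at j=2; lhs holds on [1,1])
  i=2: ✓ (rhs at j=2)
  i=3: ✓ (rhs at j=4; lhs holds on [3,3])
  i=4: ✓ (rhs at j=4)
  i=5: ✓ (rhs at j=5)
  i=6: ✓ (rhs at j=6)
  i=7: ✓ (rhs at j=7)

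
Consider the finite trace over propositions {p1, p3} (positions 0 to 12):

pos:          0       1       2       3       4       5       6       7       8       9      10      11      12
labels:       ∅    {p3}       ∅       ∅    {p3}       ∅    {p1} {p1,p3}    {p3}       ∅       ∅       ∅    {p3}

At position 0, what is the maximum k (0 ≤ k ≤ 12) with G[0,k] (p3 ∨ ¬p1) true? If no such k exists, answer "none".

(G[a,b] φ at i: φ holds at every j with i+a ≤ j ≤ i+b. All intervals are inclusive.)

(p3 ∨ ¬p1) must hold from j=0 onward; find where it first fails.
  j=0: holds
  j=1: holds
  j=2: holds
  j=3: holds
  j=4: holds
  j=5: holds
  j=6: fails
Holds on [0,5], so largest k = 5.

5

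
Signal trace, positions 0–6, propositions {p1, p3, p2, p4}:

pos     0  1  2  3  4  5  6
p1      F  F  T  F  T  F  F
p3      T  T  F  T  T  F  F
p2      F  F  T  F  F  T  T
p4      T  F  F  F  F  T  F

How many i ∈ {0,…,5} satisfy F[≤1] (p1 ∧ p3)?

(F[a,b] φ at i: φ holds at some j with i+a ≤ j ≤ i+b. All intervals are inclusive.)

2

Evaluate at each i in [0,5]:
  i=0: ✗ (none in [0,1])
  i=1: ✗ (none in [1,2])
  i=2: ✗ (none in [2,3])
  i=3: ✓ (witness j=4)
  i=4: ✓ (witness j=4)
  i=5: ✗ (none in [5,6])
Positions where it holds: {3, 4} → 2.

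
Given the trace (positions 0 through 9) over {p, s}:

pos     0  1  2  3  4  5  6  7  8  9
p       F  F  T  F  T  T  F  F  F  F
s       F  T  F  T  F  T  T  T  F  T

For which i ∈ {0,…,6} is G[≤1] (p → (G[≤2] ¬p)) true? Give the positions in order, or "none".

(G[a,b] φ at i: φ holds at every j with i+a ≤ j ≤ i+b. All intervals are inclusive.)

Evaluate at each i in [0,6]:
  i=0: ✓ (all of [0,1])
  i=1: ✗ (fails at j=2)
  i=2: ✗ (fails at j=2)
  i=3: ✗ (fails at j=4)
  i=4: ✗ (fails at j=4)
  i=5: ✗ (fails at j=5)
  i=6: ✓ (all of [6,7])

0, 6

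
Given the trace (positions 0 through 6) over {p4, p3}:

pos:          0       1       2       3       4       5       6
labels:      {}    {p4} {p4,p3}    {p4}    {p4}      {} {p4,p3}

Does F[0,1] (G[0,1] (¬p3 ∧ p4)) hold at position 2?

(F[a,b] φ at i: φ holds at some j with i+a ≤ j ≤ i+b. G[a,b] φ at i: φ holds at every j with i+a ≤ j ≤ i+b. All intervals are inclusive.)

Check G[0,1] (¬p3 ∧ p4) at each j in [2,3]:
  j=2: fails at 2
  j=3: holds on [3,4]
Found at j=3 → formula holds.

Yes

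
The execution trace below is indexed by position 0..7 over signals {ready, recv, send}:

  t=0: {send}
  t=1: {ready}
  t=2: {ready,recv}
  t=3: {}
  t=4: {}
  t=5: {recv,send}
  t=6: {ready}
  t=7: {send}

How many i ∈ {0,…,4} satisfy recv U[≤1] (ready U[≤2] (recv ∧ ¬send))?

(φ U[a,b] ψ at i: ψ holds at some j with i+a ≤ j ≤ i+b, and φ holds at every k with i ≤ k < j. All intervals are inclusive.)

Evaluate at each i in [0,4]:
  i=0: ✗ (lhs fails at k=0 before rhs at j=1)
  i=1: ✓ (rhs at j=1)
  i=2: ✓ (rhs at j=2)
  i=3: ✗ (no rhs in [3,4])
  i=4: ✗ (no rhs in [4,5])
Positions where it holds: {1, 2} → 2.

2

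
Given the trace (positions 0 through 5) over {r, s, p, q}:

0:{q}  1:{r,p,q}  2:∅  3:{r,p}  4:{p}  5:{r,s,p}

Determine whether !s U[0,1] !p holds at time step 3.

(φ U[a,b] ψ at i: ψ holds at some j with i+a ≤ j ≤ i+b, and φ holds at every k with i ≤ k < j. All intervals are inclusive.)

Need some j in [3,4] with !p, and !s at every k in [3,j-1].
  j=3: !p false.
  j=4: !p false.
No j in the window works → until fails.

False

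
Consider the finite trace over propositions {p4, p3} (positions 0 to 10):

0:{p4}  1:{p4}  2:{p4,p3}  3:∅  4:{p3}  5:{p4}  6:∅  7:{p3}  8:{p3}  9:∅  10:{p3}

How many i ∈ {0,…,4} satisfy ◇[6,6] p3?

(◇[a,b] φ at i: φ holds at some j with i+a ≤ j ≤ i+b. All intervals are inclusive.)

3

Evaluate at each i in [0,4]:
  i=0: ✗ (none in [6,6])
  i=1: ✓ (witness j=7)
  i=2: ✓ (witness j=8)
  i=3: ✗ (none in [9,9])
  i=4: ✓ (witness j=10)
Positions where it holds: {1, 2, 4} → 3.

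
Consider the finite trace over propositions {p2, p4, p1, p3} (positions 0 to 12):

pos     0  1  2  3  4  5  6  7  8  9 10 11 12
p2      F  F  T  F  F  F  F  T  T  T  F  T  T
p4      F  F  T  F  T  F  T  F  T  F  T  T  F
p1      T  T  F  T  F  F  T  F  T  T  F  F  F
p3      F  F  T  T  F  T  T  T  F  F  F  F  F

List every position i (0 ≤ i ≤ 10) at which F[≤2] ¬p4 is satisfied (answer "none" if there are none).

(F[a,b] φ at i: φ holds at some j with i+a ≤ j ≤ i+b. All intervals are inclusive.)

0, 1, 2, 3, 4, 5, 6, 7, 8, 9, 10

Evaluate at each i in [0,10]:
  i=0: ✓ (witness j=0)
  i=1: ✓ (witness j=1)
  i=2: ✓ (witness j=3)
  i=3: ✓ (witness j=3)
  i=4: ✓ (witness j=5)
  i=5: ✓ (witness j=5)
  i=6: ✓ (witness j=7)
  i=7: ✓ (witness j=7)
  i=8: ✓ (witness j=9)
  i=9: ✓ (witness j=9)
  i=10: ✓ (witness j=12)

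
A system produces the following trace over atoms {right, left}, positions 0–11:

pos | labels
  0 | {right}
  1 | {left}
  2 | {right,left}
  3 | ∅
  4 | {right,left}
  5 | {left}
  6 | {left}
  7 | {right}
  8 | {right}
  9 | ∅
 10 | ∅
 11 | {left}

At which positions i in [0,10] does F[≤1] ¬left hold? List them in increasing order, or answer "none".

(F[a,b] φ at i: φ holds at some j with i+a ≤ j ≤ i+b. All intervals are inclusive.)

0, 2, 3, 6, 7, 8, 9, 10

Evaluate at each i in [0,10]:
  i=0: ✓ (witness j=0)
  i=1: ✗ (none in [1,2])
  i=2: ✓ (witness j=3)
  i=3: ✓ (witness j=3)
  i=4: ✗ (none in [4,5])
  i=5: ✗ (none in [5,6])
  i=6: ✓ (witness j=7)
  i=7: ✓ (witness j=7)
  i=8: ✓ (witness j=8)
  i=9: ✓ (witness j=9)
  i=10: ✓ (witness j=10)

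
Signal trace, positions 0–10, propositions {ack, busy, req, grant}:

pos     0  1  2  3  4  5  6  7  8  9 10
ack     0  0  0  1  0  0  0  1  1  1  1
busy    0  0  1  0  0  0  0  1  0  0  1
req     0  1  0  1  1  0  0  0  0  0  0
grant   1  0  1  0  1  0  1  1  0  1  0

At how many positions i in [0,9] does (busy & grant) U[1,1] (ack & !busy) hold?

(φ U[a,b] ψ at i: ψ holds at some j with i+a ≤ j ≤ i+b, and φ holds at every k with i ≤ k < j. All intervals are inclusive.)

2

Evaluate at each i in [0,9]:
  i=0: ✗ (no rhs in [1,1])
  i=1: ✗ (no rhs in [2,2])
  i=2: ✓ (rhs at j=3; lhs holds on [2,2])
  i=3: ✗ (no rhs in [4,4])
  i=4: ✗ (no rhs in [5,5])
  i=5: ✗ (no rhs in [6,6])
  i=6: ✗ (no rhs in [7,7])
  i=7: ✓ (rhs at j=8; lhs holds on [7,7])
  i=8: ✗ (lhs fails at k=8 before rhs at j=9)
  i=9: ✗ (no rhs in [10,10])
Positions where it holds: {2, 7} → 2.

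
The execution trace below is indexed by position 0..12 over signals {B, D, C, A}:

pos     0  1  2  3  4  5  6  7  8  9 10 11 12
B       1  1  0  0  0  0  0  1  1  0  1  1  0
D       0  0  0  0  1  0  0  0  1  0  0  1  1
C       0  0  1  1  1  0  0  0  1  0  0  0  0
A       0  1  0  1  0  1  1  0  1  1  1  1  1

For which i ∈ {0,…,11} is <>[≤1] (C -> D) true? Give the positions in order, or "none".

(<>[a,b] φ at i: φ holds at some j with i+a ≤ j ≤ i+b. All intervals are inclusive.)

0, 1, 3, 4, 5, 6, 7, 8, 9, 10, 11

Evaluate at each i in [0,11]:
  i=0: ✓ (witness j=0)
  i=1: ✓ (witness j=1)
  i=2: ✗ (none in [2,3])
  i=3: ✓ (witness j=4)
  i=4: ✓ (witness j=4)
  i=5: ✓ (witness j=5)
  i=6: ✓ (witness j=6)
  i=7: ✓ (witness j=7)
  i=8: ✓ (witness j=8)
  i=9: ✓ (witness j=9)
  i=10: ✓ (witness j=10)
  i=11: ✓ (witness j=11)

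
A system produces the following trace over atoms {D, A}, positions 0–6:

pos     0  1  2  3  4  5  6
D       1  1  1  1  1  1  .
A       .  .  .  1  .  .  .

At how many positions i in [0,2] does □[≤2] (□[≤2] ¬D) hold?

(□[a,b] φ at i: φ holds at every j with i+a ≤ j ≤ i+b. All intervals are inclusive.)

0

Evaluate at each i in [0,2]:
  i=0: ✗ (fails at j=0)
  i=1: ✗ (fails at j=1)
  i=2: ✗ (fails at j=2)
Positions where it holds: {} → 0.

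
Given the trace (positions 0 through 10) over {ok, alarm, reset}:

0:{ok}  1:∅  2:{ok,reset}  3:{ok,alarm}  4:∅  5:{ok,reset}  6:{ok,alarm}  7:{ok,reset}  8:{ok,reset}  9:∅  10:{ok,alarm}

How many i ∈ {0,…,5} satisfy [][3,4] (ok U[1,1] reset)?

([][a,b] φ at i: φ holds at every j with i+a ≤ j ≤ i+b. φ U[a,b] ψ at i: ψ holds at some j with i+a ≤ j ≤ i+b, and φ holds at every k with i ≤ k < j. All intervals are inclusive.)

Evaluate at each i in [0,5]:
  i=0: ✗ (fails at j=3)
  i=1: ✗ (fails at j=4)
  i=2: ✗ (fails at j=5)
  i=3: ✓ (all of [6,7])
  i=4: ✗ (fails at j=8)
  i=5: ✗ (fails at j=8)
Positions where it holds: {3} → 1.

1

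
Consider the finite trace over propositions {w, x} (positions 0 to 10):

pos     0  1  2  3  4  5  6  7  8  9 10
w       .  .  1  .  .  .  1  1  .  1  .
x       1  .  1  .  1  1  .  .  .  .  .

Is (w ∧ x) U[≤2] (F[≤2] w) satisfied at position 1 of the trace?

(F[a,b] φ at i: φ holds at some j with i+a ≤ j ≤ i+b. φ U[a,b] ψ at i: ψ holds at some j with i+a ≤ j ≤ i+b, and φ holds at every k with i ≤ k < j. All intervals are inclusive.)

Need some j in [1,3] with F[≤2] w, and (w ∧ x) at every k in [1,j-1].
  j=1: F[≤2] w holds; no prefix to check → satisfied.

True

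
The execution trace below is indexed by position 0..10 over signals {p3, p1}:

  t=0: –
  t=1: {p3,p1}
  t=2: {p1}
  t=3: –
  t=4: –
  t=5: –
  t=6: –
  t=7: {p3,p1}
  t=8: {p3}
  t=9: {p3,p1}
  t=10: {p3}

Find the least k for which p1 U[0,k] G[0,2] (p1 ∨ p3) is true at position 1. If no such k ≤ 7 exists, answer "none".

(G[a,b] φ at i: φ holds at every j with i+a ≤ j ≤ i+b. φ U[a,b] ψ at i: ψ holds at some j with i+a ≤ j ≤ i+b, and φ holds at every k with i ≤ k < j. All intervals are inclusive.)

none

Need earliest j ≥ 1 with G[0,2] (p1 ∨ p3), and p1 at every k in [1,j-1].
  j=1: rhs fails.
  j=2: rhs fails.
  j=3: rhs fails.
  j=4: rhs fails.
  j=5: rhs fails.
  j=6: rhs fails.
  j=7: rhs holds but lhs fails at k=3.
  j=8: rhs holds but lhs fails at k=3.
No witness within the range → none.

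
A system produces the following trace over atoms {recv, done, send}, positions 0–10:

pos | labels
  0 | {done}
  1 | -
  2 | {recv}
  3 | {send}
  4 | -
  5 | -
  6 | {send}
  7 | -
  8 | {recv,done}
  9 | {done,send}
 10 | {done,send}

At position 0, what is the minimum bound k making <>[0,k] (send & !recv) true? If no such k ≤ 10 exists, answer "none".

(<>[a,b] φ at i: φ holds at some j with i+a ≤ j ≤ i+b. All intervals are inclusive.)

3

Scan j = 0,1,… for (send & !recv):
  j=0: fails
  j=1: fails
  j=2: fails
  j=3: holds
First hit at j=3, so smallest k = 3-0 = 3.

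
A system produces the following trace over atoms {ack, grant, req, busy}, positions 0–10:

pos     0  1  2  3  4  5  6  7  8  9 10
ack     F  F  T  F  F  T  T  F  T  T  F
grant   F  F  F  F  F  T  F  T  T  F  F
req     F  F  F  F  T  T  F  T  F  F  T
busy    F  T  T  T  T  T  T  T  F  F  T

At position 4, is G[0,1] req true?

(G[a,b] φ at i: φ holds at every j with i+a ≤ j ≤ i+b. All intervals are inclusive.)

True

Check req at every j in [4,5]:
  j=4: true
  j=5: true
All positions satisfy it → formula holds.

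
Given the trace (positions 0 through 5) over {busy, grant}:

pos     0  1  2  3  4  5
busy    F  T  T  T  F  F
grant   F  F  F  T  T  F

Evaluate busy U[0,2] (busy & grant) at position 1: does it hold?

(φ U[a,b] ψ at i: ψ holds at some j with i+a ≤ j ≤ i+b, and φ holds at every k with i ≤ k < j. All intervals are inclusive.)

Need some j in [1,3] with (busy & grant), and busy at every k in [1,j-1].
  j=1: (busy & grant) false.
  j=2: (busy & grant) false.
  j=3: (busy & grant) holds; busy holds at every k in [1,2] → satisfied.

True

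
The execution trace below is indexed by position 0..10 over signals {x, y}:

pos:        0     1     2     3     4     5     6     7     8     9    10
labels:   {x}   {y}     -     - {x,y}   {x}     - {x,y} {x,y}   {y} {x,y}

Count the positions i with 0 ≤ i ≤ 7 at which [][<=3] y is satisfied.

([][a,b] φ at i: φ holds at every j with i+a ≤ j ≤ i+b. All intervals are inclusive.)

1

Evaluate at each i in [0,7]:
  i=0: ✗ (fails at j=0)
  i=1: ✗ (fails at j=2)
  i=2: ✗ (fails at j=2)
  i=3: ✗ (fails at j=3)
  i=4: ✗ (fails at j=5)
  i=5: ✗ (fails at j=5)
  i=6: ✗ (fails at j=6)
  i=7: ✓ (all of [7,10])
Positions where it holds: {7} → 1.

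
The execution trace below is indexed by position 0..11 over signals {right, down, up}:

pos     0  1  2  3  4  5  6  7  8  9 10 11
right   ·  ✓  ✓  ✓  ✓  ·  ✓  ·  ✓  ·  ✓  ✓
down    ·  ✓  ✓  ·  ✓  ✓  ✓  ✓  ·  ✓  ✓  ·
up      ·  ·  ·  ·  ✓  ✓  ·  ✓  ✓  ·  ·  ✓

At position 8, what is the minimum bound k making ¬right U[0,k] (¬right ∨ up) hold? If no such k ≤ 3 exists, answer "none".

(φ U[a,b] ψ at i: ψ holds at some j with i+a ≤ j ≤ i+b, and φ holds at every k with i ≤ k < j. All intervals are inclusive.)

Need earliest j ≥ 8 with (¬right ∨ up), and ¬right at every k in [8,j-1].
  j=8: rhs holds (empty prefix). k = 0.

0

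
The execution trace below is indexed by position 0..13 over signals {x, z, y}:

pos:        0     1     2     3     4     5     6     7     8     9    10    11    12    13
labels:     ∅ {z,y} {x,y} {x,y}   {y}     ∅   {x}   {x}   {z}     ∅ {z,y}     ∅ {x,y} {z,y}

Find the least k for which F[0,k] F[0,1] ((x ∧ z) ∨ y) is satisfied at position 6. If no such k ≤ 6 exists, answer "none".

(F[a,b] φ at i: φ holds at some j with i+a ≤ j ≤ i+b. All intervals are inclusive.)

Scan j = 6,7,… for F[0,1] ((x ∧ z) ∨ y):
  j=6: fails
  j=7: fails
  j=8: fails
  j=9: holds
First hit at j=9, so smallest k = 9-6 = 3.

3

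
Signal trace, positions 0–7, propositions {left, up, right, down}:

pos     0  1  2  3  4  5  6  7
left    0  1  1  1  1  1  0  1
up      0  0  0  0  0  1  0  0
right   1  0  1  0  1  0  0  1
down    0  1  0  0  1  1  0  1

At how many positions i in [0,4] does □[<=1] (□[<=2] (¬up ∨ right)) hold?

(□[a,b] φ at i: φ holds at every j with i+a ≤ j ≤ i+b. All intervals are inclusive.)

2

Evaluate at each i in [0,4]:
  i=0: ✓ (all of [0,1])
  i=1: ✓ (all of [1,2])
  i=2: ✗ (fails at j=3)
  i=3: ✗ (fails at j=3)
  i=4: ✗ (fails at j=4)
Positions where it holds: {0, 1} → 2.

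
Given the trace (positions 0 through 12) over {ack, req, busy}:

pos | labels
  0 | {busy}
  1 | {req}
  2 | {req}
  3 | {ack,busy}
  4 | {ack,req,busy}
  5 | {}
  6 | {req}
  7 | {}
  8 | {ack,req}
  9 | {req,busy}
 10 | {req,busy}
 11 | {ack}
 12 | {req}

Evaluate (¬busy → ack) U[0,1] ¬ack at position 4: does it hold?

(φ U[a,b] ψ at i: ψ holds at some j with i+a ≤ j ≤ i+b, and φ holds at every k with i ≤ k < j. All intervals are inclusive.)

True

Need some j in [4,5] with ¬ack, and (¬busy → ack) at every k in [4,j-1].
  j=4: ¬ack false.
  j=5: ¬ack holds; (¬busy → ack) holds at every k in [4,4] → satisfied.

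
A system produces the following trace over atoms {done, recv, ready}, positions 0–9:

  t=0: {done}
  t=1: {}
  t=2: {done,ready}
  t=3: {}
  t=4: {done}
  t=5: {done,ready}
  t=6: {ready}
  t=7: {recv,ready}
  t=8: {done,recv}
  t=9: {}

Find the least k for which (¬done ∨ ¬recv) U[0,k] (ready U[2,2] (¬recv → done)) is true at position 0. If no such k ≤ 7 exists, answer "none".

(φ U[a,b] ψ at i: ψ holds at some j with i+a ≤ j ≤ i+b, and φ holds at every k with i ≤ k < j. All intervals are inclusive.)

Need earliest j ≥ 0 with (ready U[2,2] (¬recv → done)), and (¬done ∨ ¬recv) at every k in [0,j-1].
  j=0: rhs fails.
  j=1: rhs fails.
  j=2: rhs fails.
  j=3: rhs fails.
  j=4: rhs fails.
  j=5: rhs holds; lhs holds on [0,4]. k = 5.

5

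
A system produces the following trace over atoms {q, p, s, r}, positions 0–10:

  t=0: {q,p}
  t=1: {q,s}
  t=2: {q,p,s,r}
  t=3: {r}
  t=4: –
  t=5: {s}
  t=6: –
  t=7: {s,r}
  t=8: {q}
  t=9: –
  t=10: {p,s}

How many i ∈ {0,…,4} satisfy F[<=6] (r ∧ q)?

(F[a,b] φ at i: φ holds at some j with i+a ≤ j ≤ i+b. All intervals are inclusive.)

3

Evaluate at each i in [0,4]:
  i=0: ✓ (witness j=2)
  i=1: ✓ (witness j=2)
  i=2: ✓ (witness j=2)
  i=3: ✗ (none in [3,9])
  i=4: ✗ (none in [4,10])
Positions where it holds: {0, 1, 2} → 3.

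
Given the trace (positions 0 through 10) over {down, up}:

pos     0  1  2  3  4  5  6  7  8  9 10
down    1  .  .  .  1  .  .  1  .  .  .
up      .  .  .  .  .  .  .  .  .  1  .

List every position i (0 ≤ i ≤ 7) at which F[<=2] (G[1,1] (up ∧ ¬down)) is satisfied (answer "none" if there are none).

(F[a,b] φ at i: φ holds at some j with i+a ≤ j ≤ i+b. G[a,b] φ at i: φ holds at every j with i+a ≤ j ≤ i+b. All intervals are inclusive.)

6, 7

Evaluate at each i in [0,7]:
  i=0: ✗ (none in [0,2])
  i=1: ✗ (none in [1,3])
  i=2: ✗ (none in [2,4])
  i=3: ✗ (none in [3,5])
  i=4: ✗ (none in [4,6])
  i=5: ✗ (none in [5,7])
  i=6: ✓ (witness j=8)
  i=7: ✓ (witness j=8)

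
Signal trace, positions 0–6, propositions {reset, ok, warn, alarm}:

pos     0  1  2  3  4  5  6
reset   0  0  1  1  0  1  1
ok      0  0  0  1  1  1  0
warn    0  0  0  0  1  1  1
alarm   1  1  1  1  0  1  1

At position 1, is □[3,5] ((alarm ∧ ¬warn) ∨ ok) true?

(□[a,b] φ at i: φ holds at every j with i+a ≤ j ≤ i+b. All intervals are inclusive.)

No

Check ((alarm ∧ ¬warn) ∨ ok) at every j in [4,6]:
  j=4: true
  j=5: true
  j=6: false
Fails at j=6 → formula fails.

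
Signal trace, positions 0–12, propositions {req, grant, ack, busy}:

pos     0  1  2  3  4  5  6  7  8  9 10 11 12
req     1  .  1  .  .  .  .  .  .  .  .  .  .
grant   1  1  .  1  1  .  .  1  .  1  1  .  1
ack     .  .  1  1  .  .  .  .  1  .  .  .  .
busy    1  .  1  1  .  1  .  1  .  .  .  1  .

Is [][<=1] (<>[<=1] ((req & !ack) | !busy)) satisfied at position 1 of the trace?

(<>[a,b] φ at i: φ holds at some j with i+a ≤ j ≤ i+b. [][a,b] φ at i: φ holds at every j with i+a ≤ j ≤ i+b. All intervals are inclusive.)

No

Check <>[<=1] ((req & !ack) | !busy) at every j in [1,2]:
  j=1: holds (witness at 1)
  j=2: fails (none in [2,3])
Fails at j=2 → formula fails.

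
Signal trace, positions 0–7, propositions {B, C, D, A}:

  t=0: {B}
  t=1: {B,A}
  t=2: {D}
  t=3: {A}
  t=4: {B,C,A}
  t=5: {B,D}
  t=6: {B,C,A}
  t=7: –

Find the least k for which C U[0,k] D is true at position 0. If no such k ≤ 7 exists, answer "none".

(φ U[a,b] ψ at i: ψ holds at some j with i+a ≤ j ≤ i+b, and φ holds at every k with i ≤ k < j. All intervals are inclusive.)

Need earliest j ≥ 0 with D, and C at every k in [0,j-1].
  j=0: rhs fails.
  j=1: rhs fails.
  j=2: rhs holds but lhs fails at k=0.
  j=3: rhs fails.
  j=4: rhs fails.
  j=5: rhs holds but lhs fails at k=0.
  j=6: rhs fails.
  j=7: rhs fails.
No witness within the range → none.

none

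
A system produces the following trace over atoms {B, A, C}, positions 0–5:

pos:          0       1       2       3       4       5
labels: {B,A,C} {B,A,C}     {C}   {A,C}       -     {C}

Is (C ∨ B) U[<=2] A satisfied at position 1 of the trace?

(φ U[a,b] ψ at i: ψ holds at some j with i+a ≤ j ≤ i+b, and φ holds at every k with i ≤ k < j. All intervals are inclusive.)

Need some j in [1,3] with A, and (C ∨ B) at every k in [1,j-1].
  j=1: A holds; no prefix to check → satisfied.

True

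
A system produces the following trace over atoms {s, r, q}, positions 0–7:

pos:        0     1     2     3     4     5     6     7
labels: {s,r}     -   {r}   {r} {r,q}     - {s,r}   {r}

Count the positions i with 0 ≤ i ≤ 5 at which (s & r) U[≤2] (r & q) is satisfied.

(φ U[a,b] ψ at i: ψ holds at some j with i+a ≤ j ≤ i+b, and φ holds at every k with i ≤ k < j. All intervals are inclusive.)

1

Evaluate at each i in [0,5]:
  i=0: ✗ (no rhs in [0,2])
  i=1: ✗ (no rhs in [1,3])
  i=2: ✗ (lhs fails at k=2 before rhs at j=4)
  i=3: ✗ (lhs fails at k=3 before rhs at j=4)
  i=4: ✓ (rhs at j=4)
  i=5: ✗ (no rhs in [5,7])
Positions where it holds: {4} → 1.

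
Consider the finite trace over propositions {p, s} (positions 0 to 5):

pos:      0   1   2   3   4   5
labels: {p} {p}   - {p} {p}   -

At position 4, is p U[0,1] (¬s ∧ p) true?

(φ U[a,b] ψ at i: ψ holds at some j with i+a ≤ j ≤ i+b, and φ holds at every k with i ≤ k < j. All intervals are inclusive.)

Holds

Need some j in [4,5] with (¬s ∧ p), and p at every k in [4,j-1].
  j=4: (¬s ∧ p) holds; no prefix to check → satisfied.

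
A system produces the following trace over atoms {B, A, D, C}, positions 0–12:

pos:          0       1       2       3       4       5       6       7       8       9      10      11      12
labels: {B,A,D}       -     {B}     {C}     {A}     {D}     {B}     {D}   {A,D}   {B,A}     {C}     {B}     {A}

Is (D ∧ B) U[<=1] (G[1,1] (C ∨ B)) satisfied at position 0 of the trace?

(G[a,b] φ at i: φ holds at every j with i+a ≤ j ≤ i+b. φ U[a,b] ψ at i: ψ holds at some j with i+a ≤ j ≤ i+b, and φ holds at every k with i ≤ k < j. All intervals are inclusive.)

Need some j in [0,1] with G[1,1] (C ∨ B), and (D ∧ B) at every k in [0,j-1].
  j=0: G[1,1] (C ∨ B) — fails at 1.
  j=1: G[1,1] (C ∨ B) holds; (D ∧ B) holds at every k in [0,0] → satisfied.

Yes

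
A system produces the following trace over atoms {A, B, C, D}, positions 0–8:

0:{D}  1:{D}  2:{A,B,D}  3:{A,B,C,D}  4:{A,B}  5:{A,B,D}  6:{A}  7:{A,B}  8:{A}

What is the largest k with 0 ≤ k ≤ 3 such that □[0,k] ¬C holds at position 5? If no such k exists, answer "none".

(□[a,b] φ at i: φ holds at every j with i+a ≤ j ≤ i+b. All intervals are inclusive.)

¬C must hold from j=5 onward; find where it first fails.
  j=5: holds
  j=6: holds
  j=7: holds
  j=8: holds
Holds through j=8; largest k = 3.

3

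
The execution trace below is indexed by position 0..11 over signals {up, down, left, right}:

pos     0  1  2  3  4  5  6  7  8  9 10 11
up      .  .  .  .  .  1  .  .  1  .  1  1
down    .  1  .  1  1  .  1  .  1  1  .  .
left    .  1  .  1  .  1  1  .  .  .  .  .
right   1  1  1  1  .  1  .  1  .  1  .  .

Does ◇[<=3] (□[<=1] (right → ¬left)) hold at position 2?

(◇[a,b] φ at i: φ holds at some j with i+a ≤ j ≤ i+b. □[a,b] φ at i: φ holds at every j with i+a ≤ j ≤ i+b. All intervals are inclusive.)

False

Check □[<=1] (right → ¬left) at each j in [2,5]:
  j=2: fails at 3
  j=3: fails at 3
  j=4: fails at 5
  j=5: fails at 5
No position in the window satisfies it → formula fails.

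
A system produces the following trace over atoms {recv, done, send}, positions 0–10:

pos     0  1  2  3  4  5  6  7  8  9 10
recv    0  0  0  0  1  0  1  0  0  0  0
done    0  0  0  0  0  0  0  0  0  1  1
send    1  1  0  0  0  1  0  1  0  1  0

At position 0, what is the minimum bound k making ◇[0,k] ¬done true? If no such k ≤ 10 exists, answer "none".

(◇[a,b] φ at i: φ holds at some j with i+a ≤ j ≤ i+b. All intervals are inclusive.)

0

Scan j = 0,1,… for ¬done:
  j=0: holds
First hit at j=0, so smallest k = 0-0 = 0.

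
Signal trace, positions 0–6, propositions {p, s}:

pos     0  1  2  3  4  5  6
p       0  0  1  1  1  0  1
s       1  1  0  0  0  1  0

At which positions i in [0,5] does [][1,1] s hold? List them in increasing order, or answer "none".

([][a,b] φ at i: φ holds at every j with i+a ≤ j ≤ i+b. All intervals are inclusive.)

0, 4

Evaluate at each i in [0,5]:
  i=0: ✓ (all of [1,1])
  i=1: ✗ (fails at j=2)
  i=2: ✗ (fails at j=3)
  i=3: ✗ (fails at j=4)
  i=4: ✓ (all of [5,5])
  i=5: ✗ (fails at j=6)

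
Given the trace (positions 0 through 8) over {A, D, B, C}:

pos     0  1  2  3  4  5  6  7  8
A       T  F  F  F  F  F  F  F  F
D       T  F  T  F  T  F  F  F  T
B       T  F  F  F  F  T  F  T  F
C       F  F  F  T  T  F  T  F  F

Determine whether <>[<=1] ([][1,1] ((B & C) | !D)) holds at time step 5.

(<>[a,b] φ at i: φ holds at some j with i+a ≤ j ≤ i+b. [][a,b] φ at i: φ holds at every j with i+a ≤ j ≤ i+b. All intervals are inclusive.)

Check [][1,1] ((B & C) | !D) at each j in [5,6]:
  j=5: holds on [6,6]
  j=6: holds on [7,7]
Found at j=5 → formula holds.

True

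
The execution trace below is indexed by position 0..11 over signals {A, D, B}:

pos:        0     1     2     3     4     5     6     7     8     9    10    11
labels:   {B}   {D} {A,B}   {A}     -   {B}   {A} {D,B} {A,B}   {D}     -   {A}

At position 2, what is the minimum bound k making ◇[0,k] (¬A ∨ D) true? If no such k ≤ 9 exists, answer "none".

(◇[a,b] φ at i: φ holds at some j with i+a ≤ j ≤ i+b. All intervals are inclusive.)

2

Scan j = 2,3,… for (¬A ∨ D):
  j=2: fails
  j=3: fails
  j=4: holds
First hit at j=4, so smallest k = 4-2 = 2.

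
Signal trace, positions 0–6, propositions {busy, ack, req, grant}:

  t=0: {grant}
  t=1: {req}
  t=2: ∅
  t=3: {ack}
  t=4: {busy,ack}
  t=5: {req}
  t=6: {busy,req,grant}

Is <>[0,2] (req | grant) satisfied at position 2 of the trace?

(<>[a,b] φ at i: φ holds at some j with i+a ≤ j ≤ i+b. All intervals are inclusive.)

Check (req | grant) at each j in [2,4]:
  j=2: false
  j=3: false
  j=4: false
No position in the window satisfies it → formula fails.

False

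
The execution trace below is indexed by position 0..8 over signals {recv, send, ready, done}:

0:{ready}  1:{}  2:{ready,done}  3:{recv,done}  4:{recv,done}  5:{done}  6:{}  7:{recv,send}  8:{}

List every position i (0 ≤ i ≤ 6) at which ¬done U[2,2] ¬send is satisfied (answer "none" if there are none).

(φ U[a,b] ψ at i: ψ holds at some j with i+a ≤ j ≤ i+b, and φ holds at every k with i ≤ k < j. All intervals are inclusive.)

Evaluate at each i in [0,6]:
  i=0: ✓ (rhs at j=2; lhs holds on [0,1])
  i=1: ✗ (lhs fails at k=2 before rhs at j=3)
  i=2: ✗ (lhs fails at k=2 before rhs at j=4)
  i=3: ✗ (lhs fails at k=3 before rhs at j=5)
  i=4: ✗ (lhs fails at k=4 before rhs at j=6)
  i=5: ✗ (no rhs in [7,7])
  i=6: ✓ (rhs at j=8; lhs holds on [6,7])

0, 6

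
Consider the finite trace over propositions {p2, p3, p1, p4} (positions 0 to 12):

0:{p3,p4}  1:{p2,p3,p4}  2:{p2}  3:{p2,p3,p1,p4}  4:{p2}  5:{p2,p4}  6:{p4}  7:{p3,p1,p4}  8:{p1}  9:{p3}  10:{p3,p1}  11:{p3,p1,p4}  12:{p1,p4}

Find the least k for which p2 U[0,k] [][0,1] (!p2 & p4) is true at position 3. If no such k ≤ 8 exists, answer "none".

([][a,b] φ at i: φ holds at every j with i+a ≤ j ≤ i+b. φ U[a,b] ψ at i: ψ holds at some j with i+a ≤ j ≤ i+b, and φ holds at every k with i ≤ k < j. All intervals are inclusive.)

3

Need earliest j ≥ 3 with [][0,1] (!p2 & p4), and p2 at every k in [3,j-1].
  j=3: rhs fails.
  j=4: rhs fails.
  j=5: rhs fails.
  j=6: rhs holds; lhs holds on [3,5]. k = 3.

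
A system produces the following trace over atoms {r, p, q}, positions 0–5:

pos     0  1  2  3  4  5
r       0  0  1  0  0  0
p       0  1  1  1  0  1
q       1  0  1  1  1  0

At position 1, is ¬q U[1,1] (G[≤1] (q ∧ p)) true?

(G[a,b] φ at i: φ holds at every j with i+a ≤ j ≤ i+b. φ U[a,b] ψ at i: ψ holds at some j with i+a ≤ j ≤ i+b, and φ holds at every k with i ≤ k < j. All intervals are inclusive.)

Need some j in [2,2] with G[≤1] (q ∧ p), and ¬q at every k in [1,j-1].
  j=2: G[≤1] (q ∧ p) holds; ¬q holds at every k in [1,1] → satisfied.

Holds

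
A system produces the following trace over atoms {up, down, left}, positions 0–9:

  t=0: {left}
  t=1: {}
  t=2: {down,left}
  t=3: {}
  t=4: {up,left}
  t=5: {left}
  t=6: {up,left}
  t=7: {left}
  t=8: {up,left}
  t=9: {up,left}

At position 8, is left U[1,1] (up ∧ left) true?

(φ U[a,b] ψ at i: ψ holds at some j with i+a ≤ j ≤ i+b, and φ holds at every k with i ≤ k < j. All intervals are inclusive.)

True

Need some j in [9,9] with (up ∧ left), and left at every k in [8,j-1].
  j=9: (up ∧ left) holds; left holds at every k in [8,8] → satisfied.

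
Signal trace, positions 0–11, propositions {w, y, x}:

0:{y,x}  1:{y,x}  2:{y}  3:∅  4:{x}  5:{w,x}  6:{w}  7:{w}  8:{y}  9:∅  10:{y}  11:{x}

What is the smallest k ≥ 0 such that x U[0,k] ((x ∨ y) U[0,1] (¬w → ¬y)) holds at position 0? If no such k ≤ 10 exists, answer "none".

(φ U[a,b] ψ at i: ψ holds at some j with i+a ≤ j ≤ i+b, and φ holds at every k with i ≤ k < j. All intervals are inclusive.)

2

Need earliest j ≥ 0 with ((x ∨ y) U[0,1] (¬w → ¬y)), and x at every k in [0,j-1].
  j=0: rhs fails.
  j=1: rhs fails.
  j=2: rhs holds; lhs holds on [0,1]. k = 2.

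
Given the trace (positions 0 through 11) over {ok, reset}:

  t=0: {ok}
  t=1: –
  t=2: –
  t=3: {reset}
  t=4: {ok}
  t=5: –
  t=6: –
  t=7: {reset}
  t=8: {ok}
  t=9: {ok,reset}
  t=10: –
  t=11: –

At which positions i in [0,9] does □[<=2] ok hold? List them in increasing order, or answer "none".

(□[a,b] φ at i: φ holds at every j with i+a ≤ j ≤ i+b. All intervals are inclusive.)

none

Evaluate at each i in [0,9]:
  i=0: ✗ (fails at j=1)
  i=1: ✗ (fails at j=1)
  i=2: ✗ (fails at j=2)
  i=3: ✗ (fails at j=3)
  i=4: ✗ (fails at j=5)
  i=5: ✗ (fails at j=5)
  i=6: ✗ (fails at j=6)
  i=7: ✗ (fails at j=7)
  i=8: ✗ (fails at j=10)
  i=9: ✗ (fails at j=10)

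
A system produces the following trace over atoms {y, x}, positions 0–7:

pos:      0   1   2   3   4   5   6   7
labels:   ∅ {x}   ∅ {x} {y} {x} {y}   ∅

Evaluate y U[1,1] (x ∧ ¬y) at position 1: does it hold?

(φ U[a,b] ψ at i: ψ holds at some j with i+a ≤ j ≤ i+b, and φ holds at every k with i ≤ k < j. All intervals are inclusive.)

No

Need some j in [2,2] with (x ∧ ¬y), and y at every k in [1,j-1].
  j=2: (x ∧ ¬y) false.
No j in the window works → until fails.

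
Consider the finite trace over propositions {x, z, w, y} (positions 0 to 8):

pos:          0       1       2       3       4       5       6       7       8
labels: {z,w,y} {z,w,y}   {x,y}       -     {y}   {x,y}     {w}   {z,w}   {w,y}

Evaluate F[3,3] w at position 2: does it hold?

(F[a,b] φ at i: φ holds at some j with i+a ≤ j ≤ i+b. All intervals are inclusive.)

Check w at each j in [5,5]:
  j=5: false
No position in the window satisfies it → formula fails.

False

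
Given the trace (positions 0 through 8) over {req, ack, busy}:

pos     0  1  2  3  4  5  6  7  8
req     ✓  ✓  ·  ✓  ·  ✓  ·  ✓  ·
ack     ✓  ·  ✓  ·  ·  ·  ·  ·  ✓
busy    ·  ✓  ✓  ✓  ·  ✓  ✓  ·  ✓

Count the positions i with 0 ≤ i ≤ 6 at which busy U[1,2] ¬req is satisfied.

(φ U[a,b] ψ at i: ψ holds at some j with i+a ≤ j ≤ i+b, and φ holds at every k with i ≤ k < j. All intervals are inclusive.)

4

Evaluate at each i in [0,6]:
  i=0: ✗ (lhs fails at k=0 before rhs at j=2)
  i=1: ✓ (rhs at j=2; lhs holds on [1,1])
  i=2: ✓ (rhs at j=4; lhs holds on [2,3])
  i=3: ✓ (rhs at j=4; lhs holds on [3,3])
  i=4: ✗ (lhs fails at k=4 before rhs at j=6)
  i=5: ✓ (rhs at j=6; lhs holds on [5,5])
  i=6: ✗ (lhs fails at k=7 before rhs at j=8)
Positions where it holds: {1, 2, 3, 5} → 4.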